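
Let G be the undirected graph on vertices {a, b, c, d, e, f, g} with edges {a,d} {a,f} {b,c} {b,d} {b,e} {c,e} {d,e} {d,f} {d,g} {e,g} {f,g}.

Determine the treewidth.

A width-2 tree decomposition is:
Bags: B1 = {d, e, g}  B2 = {b, d, e}  B3 = {d, f, g}  B4 = {b, c, e}  B5 = {a, d, f}
Tree: B1–B2, B1–B3, B2–B4, B3–B5
The largest bag has 3 vertices, giving width 2; this decomposition certifies tw(G) ≤ 2. On the other hand G contains the 3-clique {d, e, g}. A clique must lie in a single bag of any decomposition, so no decomposition can have width below 2. Therefore the treewidth is 2.

2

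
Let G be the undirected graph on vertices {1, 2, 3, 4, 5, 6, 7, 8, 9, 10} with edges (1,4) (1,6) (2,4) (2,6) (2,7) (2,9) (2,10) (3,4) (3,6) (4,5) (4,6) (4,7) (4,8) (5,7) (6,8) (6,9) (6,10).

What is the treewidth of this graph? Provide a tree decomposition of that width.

The largest bag has 3 vertices, giving width 2; this decomposition certifies tw(G) ≤ 2. Conversely, {2, 6, 9} is a clique of size 3, and the vertices of any clique must share a bag in every tree decomposition; so some bag has ≥ 3 vertices and tw(G) ≥ 2. Therefore the treewidth is 2.

Treewidth 2.
One such decomposition:
Bags: B1 = {2, 4, 7}  B2 = {2, 4, 6}  B3 = {4, 5, 7}  B4 = {4, 6, 8}  B5 = {1, 4, 6}  B6 = {3, 4, 6}  B7 = {2, 6, 10}  B8 = {2, 6, 9}
Tree: B1–B2, B1–B3, B2–B4, B4–B5, B4–B6, B2–B7, B2–B8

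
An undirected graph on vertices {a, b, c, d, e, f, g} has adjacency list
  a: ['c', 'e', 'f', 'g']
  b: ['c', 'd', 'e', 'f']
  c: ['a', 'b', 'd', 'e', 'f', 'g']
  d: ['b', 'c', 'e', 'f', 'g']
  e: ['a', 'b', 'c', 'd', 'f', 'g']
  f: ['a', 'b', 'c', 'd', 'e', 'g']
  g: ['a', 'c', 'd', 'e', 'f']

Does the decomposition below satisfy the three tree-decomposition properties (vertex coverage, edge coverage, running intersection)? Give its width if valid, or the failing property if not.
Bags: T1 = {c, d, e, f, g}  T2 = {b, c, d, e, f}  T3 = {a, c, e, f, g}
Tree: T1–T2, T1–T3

Yes; width 4.

Vertex coverage: the bags together contain {a, b, c, d, e, f, g}, the full vertex set. Edge coverage: each edge of G has both endpoints in at least one bag. Running intersection: for every vertex, the bags containing it form a connected subtree. All three properties hold, so this is a valid tree decomposition of width max|bag| − 1 = 4, and hence tw(G) ≤ 4.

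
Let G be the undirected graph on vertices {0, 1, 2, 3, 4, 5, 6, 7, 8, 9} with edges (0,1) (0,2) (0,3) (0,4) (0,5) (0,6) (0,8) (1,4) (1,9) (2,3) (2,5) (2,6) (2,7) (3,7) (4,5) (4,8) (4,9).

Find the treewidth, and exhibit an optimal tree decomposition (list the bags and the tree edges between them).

Every bag has size at most 3, so the width is 3 − 1 = 2 and tw(G) ≤ 2. Conversely, {0, 4, 8} is a clique of size 3, and the vertices of any clique must share a bag in every tree decomposition; so some bag has ≥ 3 vertices and tw(G) ≥ 2. Hence tw(G) = 2 exactly.

Treewidth 2.
One such decomposition:
Bags: B1 = {0, 1, 4}  B2 = {1, 4, 9}  B3 = {0, 4, 5}  B4 = {0, 2, 5}  B5 = {0, 4, 8}  B6 = {0, 2, 3}  B7 = {0, 2, 6}  B8 = {2, 3, 7}
Tree: B1–B2, B1–B3, B3–B4, B1–B5, B4–B6, B6–B7, B6–B8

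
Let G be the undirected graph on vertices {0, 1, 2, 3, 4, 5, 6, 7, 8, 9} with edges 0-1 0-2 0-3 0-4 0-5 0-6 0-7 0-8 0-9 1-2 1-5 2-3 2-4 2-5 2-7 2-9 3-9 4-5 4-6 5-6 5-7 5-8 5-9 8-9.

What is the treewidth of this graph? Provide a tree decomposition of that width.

Treewidth 3.
One such decomposition:
Bags: B1 = {0, 2, 4, 5}  B2 = {0, 1, 2, 5}  B3 = {0, 2, 5, 9}  B4 = {0, 2, 3, 9}  B5 = {0, 4, 5, 6}  B6 = {0, 2, 5, 7}  B7 = {0, 5, 8, 9}
Tree: B1–B2, B2–B3, B3–B4, B1–B5, B2–B6, B3–B7

The largest bag has 4 vertices, giving width 3; this decomposition certifies tw(G) ≤ 3. On the other hand G contains the 4-clique {0, 2, 3, 9}. A clique must lie in a single bag of any decomposition, so no decomposition can have width below 3. Combining the bounds, tw(G) = 3.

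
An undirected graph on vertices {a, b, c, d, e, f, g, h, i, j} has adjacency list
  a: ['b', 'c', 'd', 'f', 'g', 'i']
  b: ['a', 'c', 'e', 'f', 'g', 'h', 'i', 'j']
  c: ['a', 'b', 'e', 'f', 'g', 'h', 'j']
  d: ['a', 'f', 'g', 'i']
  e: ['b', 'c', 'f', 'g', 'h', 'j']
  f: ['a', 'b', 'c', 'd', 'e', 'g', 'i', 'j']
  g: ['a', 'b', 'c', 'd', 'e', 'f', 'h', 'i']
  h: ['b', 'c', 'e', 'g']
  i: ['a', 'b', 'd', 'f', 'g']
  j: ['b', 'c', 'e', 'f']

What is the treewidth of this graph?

A width-4 tree decomposition is:
Bags: B1 = {a, b, f, g, i}  B2 = {a, d, f, g, i}  B3 = {a, b, c, f, g}  B4 = {b, c, e, f, g}  B5 = {b, c, e, g, h}  B6 = {b, c, e, f, j}
Tree: B1–B2, B1–B3, B3–B4, B4–B5, B4–B6
Every bag has size at most 5, so the width is 5 − 1 = 4 and tw(G) ≤ 4. On the other hand G contains the 5-clique {b, c, e, g, h}. A clique must lie in a single bag of any decomposition, so no decomposition can have width below 4. Therefore the treewidth is 4.

4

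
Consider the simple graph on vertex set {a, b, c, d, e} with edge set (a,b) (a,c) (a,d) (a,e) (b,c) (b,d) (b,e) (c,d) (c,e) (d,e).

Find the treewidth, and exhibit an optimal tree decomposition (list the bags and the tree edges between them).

With just one bag of size 5, the width is 5 − 1 = 4, so tw(G) ≤ 4. On the other hand G contains the 5-clique {a, b, c, d, e}. A clique must lie in a single bag of any decomposition, so no decomposition can have width below 4. Combining the bounds, tw(G) = 4.

Treewidth 4.
Bags: B1 = {a, b, c, d, e}
Tree: (single bag)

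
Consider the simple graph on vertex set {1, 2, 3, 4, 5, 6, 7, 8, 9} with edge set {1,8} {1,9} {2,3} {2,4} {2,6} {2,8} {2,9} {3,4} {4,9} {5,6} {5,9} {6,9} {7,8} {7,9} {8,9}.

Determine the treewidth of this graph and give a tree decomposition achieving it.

Treewidth 2.
Bags: B1 = {2, 8, 9}  B2 = {7, 8, 9}  B3 = {2, 4, 9}  B4 = {1, 8, 9}  B5 = {2, 6, 9}  B6 = {5, 6, 9}  B7 = {2, 3, 4}
Tree: B1–B2, B1–B3, B2–B4, B3–B5, B5–B6, B3–B7

Every bag has size at most 3, so the width is 3 − 1 = 2 and tw(G) ≤ 2. On the other hand G contains the 3-clique {1, 8, 9}. A clique must lie in a single bag of any decomposition, so no decomposition can have width below 2. Therefore the treewidth is 2.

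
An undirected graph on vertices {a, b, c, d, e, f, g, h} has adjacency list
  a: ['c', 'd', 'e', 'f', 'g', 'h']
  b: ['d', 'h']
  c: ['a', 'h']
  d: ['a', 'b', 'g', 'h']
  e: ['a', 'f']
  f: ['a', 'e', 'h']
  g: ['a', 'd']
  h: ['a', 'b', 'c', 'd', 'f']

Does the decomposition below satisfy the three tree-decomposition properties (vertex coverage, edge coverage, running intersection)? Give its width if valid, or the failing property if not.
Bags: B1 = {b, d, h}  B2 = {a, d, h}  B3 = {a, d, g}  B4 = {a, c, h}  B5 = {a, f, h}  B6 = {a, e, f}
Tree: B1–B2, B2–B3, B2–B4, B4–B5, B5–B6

Checking the three conditions: (i) the bags cover all of {a, b, c, d, e, f, g, h}; (ii) for each edge, some bag contains both endpoints; (iii) the bags containing any fixed vertex form a subtree. All hold, so the decomposition is valid with width 3 − 1 = 2.

Yes; width 2.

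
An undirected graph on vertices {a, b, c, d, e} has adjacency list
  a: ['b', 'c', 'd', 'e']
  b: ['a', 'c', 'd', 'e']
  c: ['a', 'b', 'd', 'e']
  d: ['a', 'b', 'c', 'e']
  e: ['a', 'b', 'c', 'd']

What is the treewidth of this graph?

A width-4 tree decomposition is:
Bags: B1 = {a, b, c, d, e}
Tree: (single bag)
A single bag containing all 5 vertices is trivially a valid decomposition of width 4. Conversely, {a, b, c, d, e} is a clique of size 5, and the vertices of any clique must share a bag in every tree decomposition; so some bag has ≥ 5 vertices and tw(G) ≥ 4. The upper and lower bounds meet at 4, so that is the treewidth.

4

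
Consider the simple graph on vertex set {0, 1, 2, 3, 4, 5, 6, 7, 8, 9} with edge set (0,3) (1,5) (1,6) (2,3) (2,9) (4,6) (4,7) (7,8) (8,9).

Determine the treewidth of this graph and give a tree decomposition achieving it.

Treewidth 1.
Bags: B1 = {0, 3}  B2 = {2, 3}  B3 = {2, 9}  B4 = {8, 9}  B5 = {7, 8}  B6 = {4, 7}  B7 = {4, 6}  B8 = {1, 6}  B9 = {1, 5}
Tree: B1–B2, B2–B3, B3–B4, B4–B5, B5–B6, B6–B7, B7–B8, B8–B9

Each bag holds 2 vertices, so the decomposition has width 1, which upper-bounds the treewidth. Since G has at least one edge (e.g. 0–3), it is not an edgeless graph, so tw(G) ≥ 1. Therefore the treewidth is 1.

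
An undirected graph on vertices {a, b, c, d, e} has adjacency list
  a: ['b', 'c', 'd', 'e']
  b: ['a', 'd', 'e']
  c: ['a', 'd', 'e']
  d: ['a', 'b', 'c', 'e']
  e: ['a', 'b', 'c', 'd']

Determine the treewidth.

A width-3 tree decomposition is:
Bags: B1 = {a, c, d, e}  B2 = {a, b, d, e}
Tree: B1–B2
The largest bag has 4 vertices, giving width 3; this decomposition certifies tw(G) ≤ 3. Conversely, {a, c, d, e} is a clique of size 4, and the vertices of any clique must share a bag in every tree decomposition; so some bag has ≥ 4 vertices and tw(G) ≥ 3. Therefore the treewidth is 3.

3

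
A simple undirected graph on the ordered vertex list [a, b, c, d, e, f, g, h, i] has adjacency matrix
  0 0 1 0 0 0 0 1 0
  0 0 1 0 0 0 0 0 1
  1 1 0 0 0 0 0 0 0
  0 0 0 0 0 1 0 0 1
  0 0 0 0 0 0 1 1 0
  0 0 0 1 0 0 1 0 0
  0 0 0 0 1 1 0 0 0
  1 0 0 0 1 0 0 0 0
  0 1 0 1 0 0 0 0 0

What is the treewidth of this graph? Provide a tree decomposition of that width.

The largest bag has 3 vertices, giving width 2; this decomposition certifies tw(G) ≤ 2. Since d–i–b–c–a–h–e–g–f–d is a cycle in G, G is not acyclic. Forests are exactly the graphs of treewidth ≤ 1, so tw(G) ≥ 2. Combining the bounds, tw(G) = 2.

Treewidth 2.
One such decomposition:
Bags: B1 = {b, d, i}  B2 = {b, c, d}  B3 = {a, c, d}  B4 = {a, d, h}  B5 = {d, e, h}  B6 = {d, e, g}  B7 = {d, f, g}
Tree: B1–B2, B2–B3, B3–B4, B4–B5, B5–B6, B6–B7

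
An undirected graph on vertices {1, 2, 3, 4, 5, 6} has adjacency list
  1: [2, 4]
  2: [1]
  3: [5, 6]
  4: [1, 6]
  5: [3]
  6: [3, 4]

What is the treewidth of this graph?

A width-1 tree decomposition is:
Bags: B1 = {3, 5}  B2 = {3, 6}  B3 = {4, 6}  B4 = {1, 4}  B5 = {1, 2}
Tree: B1–B2, B2–B3, B3–B4, B4–B5
Each bag holds 2 vertices, so the decomposition has width 1, which upper-bounds the treewidth. Any graph with an edge has treewidth ≥ 1, and G has the edge 5–3. Combining the bounds, tw(G) = 1.

1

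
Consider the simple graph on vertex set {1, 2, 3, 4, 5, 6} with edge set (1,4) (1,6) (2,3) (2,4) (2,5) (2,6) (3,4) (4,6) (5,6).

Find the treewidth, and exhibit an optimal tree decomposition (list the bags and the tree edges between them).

Treewidth 2.
One optimal decomposition is:
Bags: B1 = {2, 4, 6}  B2 = {2, 3, 4}  B3 = {1, 4, 6}  B4 = {2, 5, 6}
Tree: B1–B2, B1–B3, B1–B4

Every bag has size at most 3, so the width is 3 − 1 = 2 and tw(G) ≤ 2. Conversely, {1, 4, 6} is a clique of size 3, and the vertices of any clique must share a bag in every tree decomposition; so some bag has ≥ 3 vertices and tw(G) ≥ 2. Hence tw(G) = 2 exactly.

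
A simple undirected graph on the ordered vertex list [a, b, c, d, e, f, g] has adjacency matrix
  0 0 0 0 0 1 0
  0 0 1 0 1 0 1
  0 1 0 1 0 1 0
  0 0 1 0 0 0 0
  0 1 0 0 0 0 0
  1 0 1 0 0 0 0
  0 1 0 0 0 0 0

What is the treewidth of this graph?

1

A width-1 tree decomposition is:
Bags: B1 = {b, c}  B2 = {c, d}  B3 = {c, f}  B4 = {b, e}  B5 = {b, g}  B6 = {a, f}
Tree: B1–B2, B1–B3, B1–B4, B1–B5, B3–B6
Each bag holds 2 vertices, so the decomposition has width 1, which upper-bounds the treewidth. Since G has at least one edge (e.g. b–c), it is not an edgeless graph, so tw(G) ≥ 1. Combining the bounds, tw(G) = 1.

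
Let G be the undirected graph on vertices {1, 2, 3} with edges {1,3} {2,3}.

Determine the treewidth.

1

A width-1 tree decomposition is:
Bags: B1 = {1, 3}  B2 = {2, 3}
Tree: B1–B2
Each bag holds 2 vertices, so the decomposition has width 1, which upper-bounds the treewidth. Any graph with an edge has treewidth ≥ 1, and G has the edge 3–1. Therefore the treewidth is 1.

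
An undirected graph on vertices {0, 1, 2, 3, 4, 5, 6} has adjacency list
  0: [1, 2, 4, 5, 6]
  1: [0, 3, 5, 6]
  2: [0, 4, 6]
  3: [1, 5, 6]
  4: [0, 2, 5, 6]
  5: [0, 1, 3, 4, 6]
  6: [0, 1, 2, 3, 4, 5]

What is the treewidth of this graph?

3

A width-3 tree decomposition is:
Bags: B1 = {0, 2, 4, 6}  B2 = {0, 4, 5, 6}  B3 = {0, 1, 5, 6}  B4 = {1, 3, 5, 6}
Tree: B1–B2, B2–B3, B3–B4
The largest bag has 4 vertices, giving width 3; this decomposition certifies tw(G) ≤ 3. For the lower bound, the 4 vertices {0, 1, 5, 6} are pairwise adjacent, and any tree decomposition puts a clique entirely inside one bag — forcing width ≥ 3. Hence tw(G) = 3 exactly.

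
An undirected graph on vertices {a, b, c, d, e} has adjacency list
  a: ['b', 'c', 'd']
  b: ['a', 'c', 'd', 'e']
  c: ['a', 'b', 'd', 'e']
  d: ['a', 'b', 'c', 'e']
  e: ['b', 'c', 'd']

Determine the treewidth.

A width-3 tree decomposition is:
Bags: B1 = {a, b, c, d}  B2 = {b, c, d, e}
Tree: B1–B2
The largest bag has 4 vertices, giving width 3; this decomposition certifies tw(G) ≤ 3. Conversely, {b, c, d, e} is a clique of size 4, and the vertices of any clique must share a bag in every tree decomposition; so some bag has ≥ 4 vertices and tw(G) ≥ 3. Therefore the treewidth is 3.

3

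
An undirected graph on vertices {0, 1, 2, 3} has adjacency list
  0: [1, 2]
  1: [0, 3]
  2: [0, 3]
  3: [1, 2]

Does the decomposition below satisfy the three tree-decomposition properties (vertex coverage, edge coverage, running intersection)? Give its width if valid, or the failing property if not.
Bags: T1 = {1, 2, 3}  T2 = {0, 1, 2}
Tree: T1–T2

Yes; width 2.

Vertex coverage: the bags together contain {0, 1, 2, 3}, the full vertex set. Edge coverage: each edge of G has both endpoints in at least one bag. Running intersection: for every vertex, the bags containing it form a connected subtree. All three properties hold, so this is a valid tree decomposition of width max|bag| − 1 = 2, and hence tw(G) ≤ 2.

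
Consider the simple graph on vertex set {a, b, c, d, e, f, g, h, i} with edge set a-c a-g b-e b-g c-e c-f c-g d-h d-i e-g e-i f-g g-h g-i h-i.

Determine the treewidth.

2

A width-2 tree decomposition is:
Bags: B1 = {e, g, i}  B2 = {g, h, i}  B3 = {c, e, g}  B4 = {c, f, g}  B5 = {a, c, g}  B6 = {d, h, i}  B7 = {b, e, g}
Tree: B1–B2, B1–B3, B3–B4, B4–B5, B2–B6, B3–B7
Each bag holds 3 vertices, so the decomposition has width 2, which upper-bounds the treewidth. Conversely, {d, h, i} is a clique of size 3, and the vertices of any clique must share a bag in every tree decomposition; so some bag has ≥ 3 vertices and tw(G) ≥ 2. Hence tw(G) = 2 exactly.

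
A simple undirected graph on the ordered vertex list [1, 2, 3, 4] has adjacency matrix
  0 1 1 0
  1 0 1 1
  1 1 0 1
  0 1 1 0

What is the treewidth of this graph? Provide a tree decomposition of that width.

Each bag holds 3 vertices, so the decomposition has width 2, which upper-bounds the treewidth. On the other hand G contains the 3-clique {1, 2, 3}. A clique must lie in a single bag of any decomposition, so no decomposition can have width below 2. Hence tw(G) = 2 exactly.

Treewidth 2.
Bags: B1 = {1, 2, 3}  B2 = {2, 3, 4}
Tree: B1–B2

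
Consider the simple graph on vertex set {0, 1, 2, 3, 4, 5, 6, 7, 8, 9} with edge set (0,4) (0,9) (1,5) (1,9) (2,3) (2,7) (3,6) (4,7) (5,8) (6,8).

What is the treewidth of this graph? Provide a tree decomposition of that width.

Every bag has size at most 3, so the width is 3 − 1 = 2 and tw(G) ≤ 2. For the lower bound, G contains the cycle 9–0–4–7–2–3–6–8–5–1–9, so G is not a forest; only forests have treewidth ≤ 1, hence tw(G) ≥ 2. Hence tw(G) = 2 exactly.

Treewidth 2.
One optimal decomposition is:
Bags: B1 = {0, 4, 9}  B2 = {4, 7, 9}  B3 = {2, 7, 9}  B4 = {2, 3, 9}  B5 = {3, 6, 9}  B6 = {6, 8, 9}  B7 = {5, 8, 9}  B8 = {1, 5, 9}
Tree: B1–B2, B2–B3, B3–B4, B4–B5, B5–B6, B6–B7, B7–B8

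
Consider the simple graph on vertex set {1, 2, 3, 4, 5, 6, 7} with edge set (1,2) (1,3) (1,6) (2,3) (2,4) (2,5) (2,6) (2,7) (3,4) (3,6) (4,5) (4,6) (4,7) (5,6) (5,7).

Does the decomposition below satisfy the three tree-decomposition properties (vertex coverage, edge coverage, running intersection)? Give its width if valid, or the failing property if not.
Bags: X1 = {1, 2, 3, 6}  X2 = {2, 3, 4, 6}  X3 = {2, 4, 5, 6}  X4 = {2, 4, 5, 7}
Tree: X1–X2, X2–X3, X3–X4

Yes; width 3.

Vertex coverage: the bags together contain {1, 2, 3, 4, 5, 6, 7}, the full vertex set. Edge coverage: each edge of G has both endpoints in at least one bag. Running intersection: for every vertex, the bags containing it form a connected subtree. All three properties hold, so this is a valid tree decomposition of width max|bag| − 1 = 3, and hence tw(G) ≤ 3.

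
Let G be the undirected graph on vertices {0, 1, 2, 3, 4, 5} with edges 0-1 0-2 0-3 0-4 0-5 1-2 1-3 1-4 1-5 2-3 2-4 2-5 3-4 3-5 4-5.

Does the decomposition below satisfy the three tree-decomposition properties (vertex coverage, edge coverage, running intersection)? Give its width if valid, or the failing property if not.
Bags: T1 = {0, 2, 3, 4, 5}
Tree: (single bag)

A tree decomposition must satisfy three properties: every vertex lies in some bag; for every edge, both endpoints lie together in some bag; and for every vertex, the bags containing it form a connected subtree. Here vertex 1 appears in no bag, so the decomposition is invalid.

No — vertex 1 appears in no bag.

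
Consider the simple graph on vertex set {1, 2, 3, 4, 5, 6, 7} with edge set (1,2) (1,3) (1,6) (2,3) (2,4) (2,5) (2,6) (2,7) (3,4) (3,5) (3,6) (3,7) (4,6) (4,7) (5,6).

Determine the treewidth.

3

A width-3 tree decomposition is:
Bags: B1 = {1, 2, 3, 6}  B2 = {2, 3, 4, 6}  B3 = {2, 3, 5, 6}  B4 = {2, 3, 4, 7}
Tree: B1–B2, B1–B3, B2–B4
Every bag has size at most 4, so the width is 4 − 1 = 3 and tw(G) ≤ 3. For the lower bound, the 4 vertices {1, 2, 3, 6} are pairwise adjacent, and any tree decomposition puts a clique entirely inside one bag — forcing width ≥ 3. Hence tw(G) = 3 exactly.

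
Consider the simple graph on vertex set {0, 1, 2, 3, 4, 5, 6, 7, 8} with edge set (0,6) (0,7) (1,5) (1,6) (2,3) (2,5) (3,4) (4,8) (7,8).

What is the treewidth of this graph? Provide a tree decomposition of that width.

Treewidth 2.
One optimal decomposition is:
Bags: B1 = {0, 6, 7}  B2 = {1, 6, 7}  B3 = {1, 5, 7}  B4 = {2, 5, 7}  B5 = {2, 3, 7}  B6 = {3, 4, 7}  B7 = {4, 7, 8}
Tree: B1–B2, B2–B3, B3–B4, B4–B5, B5–B6, B6–B7

Every bag has size at most 3, so the width is 3 − 1 = 2 and tw(G) ≤ 2. Since 7–0–6–1–5–2–3–4–8–7 is a cycle in G, G is not acyclic. Forests are exactly the graphs of treewidth ≤ 1, so tw(G) ≥ 2. Combining the bounds, tw(G) = 2.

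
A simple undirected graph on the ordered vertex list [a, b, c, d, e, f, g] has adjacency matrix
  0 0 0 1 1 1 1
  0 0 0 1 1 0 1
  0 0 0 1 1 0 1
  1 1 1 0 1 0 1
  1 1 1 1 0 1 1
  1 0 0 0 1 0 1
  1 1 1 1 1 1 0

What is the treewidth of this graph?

3

A width-3 tree decomposition is:
Bags: B1 = {a, d, e, g}  B2 = {b, d, e, g}  B3 = {c, d, e, g}  B4 = {a, e, f, g}
Tree: B1–B2, B2–B3, B1–B4
The largest bag has 4 vertices, giving width 3; this decomposition certifies tw(G) ≤ 3. Conversely, {c, d, e, g} is a clique of size 4, and the vertices of any clique must share a bag in every tree decomposition; so some bag has ≥ 4 vertices and tw(G) ≥ 3. Therefore the treewidth is 3.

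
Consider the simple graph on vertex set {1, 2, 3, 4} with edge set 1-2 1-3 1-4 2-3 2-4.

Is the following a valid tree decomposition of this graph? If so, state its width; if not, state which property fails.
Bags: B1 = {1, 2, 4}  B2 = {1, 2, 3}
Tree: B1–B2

Every vertex of G appears in some bag (union = {1, 2, 3, 4}); every edge is covered by a bag; and for each vertex v the set of bags containing v is connected in the bag tree. The decomposition is therefore valid. The largest bag has 3 vertices, so the width is 2.

Yes; width 2.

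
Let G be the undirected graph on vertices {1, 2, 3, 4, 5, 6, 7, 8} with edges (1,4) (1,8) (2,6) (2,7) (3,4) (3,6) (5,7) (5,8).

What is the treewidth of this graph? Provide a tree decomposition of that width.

The largest bag has 3 vertices, giving width 2; this decomposition certifies tw(G) ≤ 2. For the lower bound, G contains the cycle 4–3–6–2–7–5–8–1–4, so G is not a forest; only forests have treewidth ≤ 1, hence tw(G) ≥ 2. Hence tw(G) = 2 exactly.

Treewidth 2.
One such decomposition:
Bags: B1 = {3, 4, 6}  B2 = {2, 4, 6}  B3 = {2, 4, 7}  B4 = {4, 5, 7}  B5 = {4, 5, 8}  B6 = {1, 4, 8}
Tree: B1–B2, B2–B3, B3–B4, B4–B5, B5–B6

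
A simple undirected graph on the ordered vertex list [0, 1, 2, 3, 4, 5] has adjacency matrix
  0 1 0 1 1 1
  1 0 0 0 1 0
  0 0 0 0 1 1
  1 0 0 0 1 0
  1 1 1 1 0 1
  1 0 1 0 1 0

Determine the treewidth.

2

A width-2 tree decomposition is:
Bags: B1 = {0, 4, 5}  B2 = {0, 3, 4}  B3 = {0, 1, 4}  B4 = {2, 4, 5}
Tree: B1–B2, B2–B3, B1–B4
Each bag holds 3 vertices, so the decomposition has width 2, which upper-bounds the treewidth. On the other hand G contains the 3-clique {0, 1, 4}. A clique must lie in a single bag of any decomposition, so no decomposition can have width below 2. Combining the bounds, tw(G) = 2.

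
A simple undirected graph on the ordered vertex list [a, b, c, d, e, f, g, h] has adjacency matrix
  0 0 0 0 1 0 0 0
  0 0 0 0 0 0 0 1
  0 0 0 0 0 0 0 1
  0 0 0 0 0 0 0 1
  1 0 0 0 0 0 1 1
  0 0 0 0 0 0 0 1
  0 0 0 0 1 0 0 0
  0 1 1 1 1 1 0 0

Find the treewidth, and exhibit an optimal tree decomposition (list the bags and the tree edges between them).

Treewidth 1.
One optimal decomposition is:
Bags: B1 = {e, h}  B2 = {f, h}  B3 = {e, g}  B4 = {b, h}  B5 = {a, e}  B6 = {d, h}  B7 = {c, h}
Tree: B1–B2, B1–B3, B2–B4, B3–B5, B2–B6, B2–B7

Every bag has size at most 2, so the width is 2 − 1 = 1 and tw(G) ≤ 1. Since G has at least one edge (e.g. h–e), it is not an edgeless graph, so tw(G) ≥ 1. The upper and lower bounds meet at 1, so that is the treewidth.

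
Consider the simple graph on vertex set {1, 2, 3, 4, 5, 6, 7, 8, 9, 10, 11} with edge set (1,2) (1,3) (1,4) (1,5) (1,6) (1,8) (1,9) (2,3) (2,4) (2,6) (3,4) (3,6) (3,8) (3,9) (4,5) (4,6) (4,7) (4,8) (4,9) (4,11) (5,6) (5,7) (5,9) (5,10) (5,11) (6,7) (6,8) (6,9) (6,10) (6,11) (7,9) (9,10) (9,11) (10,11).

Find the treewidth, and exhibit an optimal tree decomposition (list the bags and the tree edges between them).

Each bag holds 5 vertices, so the decomposition has width 4, which upper-bounds the treewidth. For the lower bound, the 5 vertices {5, 6, 9, 10, 11} are pairwise adjacent, and any tree decomposition puts a clique entirely inside one bag — forcing width ≥ 4. Hence tw(G) = 4 exactly.

Treewidth 4.
One such decomposition:
Bags: B1 = {1, 4, 5, 6, 9}  B2 = {4, 5, 6, 7, 9}  B3 = {1, 3, 4, 6, 9}  B4 = {4, 5, 6, 9, 11}  B5 = {1, 2, 3, 4, 6}  B6 = {5, 6, 9, 10, 11}  B7 = {1, 3, 4, 6, 8}
Tree: B1–B2, B1–B3, B2–B4, B3–B5, B4–B6, B5–B7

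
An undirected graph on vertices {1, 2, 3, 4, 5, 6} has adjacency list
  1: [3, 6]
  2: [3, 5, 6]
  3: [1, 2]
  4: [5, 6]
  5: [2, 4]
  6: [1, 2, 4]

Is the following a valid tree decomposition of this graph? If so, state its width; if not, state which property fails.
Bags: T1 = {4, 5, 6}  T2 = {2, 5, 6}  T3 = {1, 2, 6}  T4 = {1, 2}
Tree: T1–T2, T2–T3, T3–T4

No — vertex 3 appears in no bag.

A tree decomposition must satisfy three properties: every vertex lies in some bag; for every edge, both endpoints lie together in some bag; and for every vertex, the bags containing it form a connected subtree. Here vertex 3 appears in no bag, so the decomposition is invalid.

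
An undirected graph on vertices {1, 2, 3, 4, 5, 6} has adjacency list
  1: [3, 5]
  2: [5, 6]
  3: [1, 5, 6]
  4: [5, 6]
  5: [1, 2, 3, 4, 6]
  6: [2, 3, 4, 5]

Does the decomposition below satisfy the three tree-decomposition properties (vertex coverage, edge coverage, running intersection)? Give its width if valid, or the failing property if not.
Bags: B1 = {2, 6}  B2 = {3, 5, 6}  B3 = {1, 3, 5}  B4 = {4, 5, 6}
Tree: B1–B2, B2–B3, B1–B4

A tree decomposition must satisfy three properties: every vertex lies in some bag; for every edge, both endpoints lie together in some bag; and for every vertex, the bags containing it form a connected subtree. Here edge (5,2) lies in no bag, so the decomposition is invalid.

No — edge (5,2) lies in no bag.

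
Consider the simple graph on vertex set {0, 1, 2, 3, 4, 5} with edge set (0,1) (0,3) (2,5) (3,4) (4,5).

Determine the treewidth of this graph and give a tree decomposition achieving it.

Treewidth 1.
Bags: B1 = {0, 1}  B2 = {0, 3}  B3 = {3, 4}  B4 = {4, 5}  B5 = {2, 5}
Tree: B1–B2, B2–B3, B3–B4, B4–B5

Each bag holds 2 vertices, so the decomposition has width 1, which upper-bounds the treewidth. Any graph with an edge has treewidth ≥ 1, and G has the edge 1–0. Combining the bounds, tw(G) = 1.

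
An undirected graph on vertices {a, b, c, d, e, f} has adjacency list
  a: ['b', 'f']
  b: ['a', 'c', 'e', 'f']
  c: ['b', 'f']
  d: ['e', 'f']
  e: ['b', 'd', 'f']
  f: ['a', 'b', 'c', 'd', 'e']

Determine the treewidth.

A width-2 tree decomposition is:
Bags: B1 = {a, b, f}  B2 = {b, e, f}  B3 = {d, e, f}  B4 = {b, c, f}
Tree: B1–B2, B2–B3, B1–B4
The largest bag has 3 vertices, giving width 2; this decomposition certifies tw(G) ≤ 2. For the lower bound, the 3 vertices {d, e, f} are pairwise adjacent, and any tree decomposition puts a clique entirely inside one bag — forcing width ≥ 2. Combining the bounds, tw(G) = 2.

2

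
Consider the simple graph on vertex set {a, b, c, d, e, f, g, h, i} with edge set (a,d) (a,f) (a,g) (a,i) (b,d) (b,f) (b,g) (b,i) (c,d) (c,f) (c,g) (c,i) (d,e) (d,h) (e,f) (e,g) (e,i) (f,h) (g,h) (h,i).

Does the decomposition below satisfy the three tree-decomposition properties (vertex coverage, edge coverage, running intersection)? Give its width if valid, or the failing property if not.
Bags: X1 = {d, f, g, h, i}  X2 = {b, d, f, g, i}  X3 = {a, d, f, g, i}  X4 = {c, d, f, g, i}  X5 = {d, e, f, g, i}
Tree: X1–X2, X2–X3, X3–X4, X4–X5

Every vertex of G appears in some bag (union = {a, b, c, d, e, f, g, h, i}); every edge is covered by a bag; and for each vertex v the set of bags containing v is connected in the bag tree. The decomposition is therefore valid. The largest bag has 5 vertices, so the width is 4.

Yes; width 4.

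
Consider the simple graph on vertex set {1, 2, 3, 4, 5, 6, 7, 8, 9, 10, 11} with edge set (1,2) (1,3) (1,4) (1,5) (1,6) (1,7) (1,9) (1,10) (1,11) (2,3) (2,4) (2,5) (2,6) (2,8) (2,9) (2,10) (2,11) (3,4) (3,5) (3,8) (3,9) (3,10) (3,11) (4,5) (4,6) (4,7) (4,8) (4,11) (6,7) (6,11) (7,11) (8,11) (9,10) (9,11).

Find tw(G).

A width-4 tree decomposition is:
Bags: B1 = {1, 2, 3, 4, 11}  B2 = {1, 2, 3, 9, 11}  B3 = {1, 2, 3, 4, 5}  B4 = {1, 2, 3, 9, 10}  B5 = {2, 3, 4, 8, 11}  B6 = {1, 2, 4, 6, 11}  B7 = {1, 4, 6, 7, 11}
Tree: B1–B2, B1–B3, B2–B4, B1–B5, B1–B6, B6–B7
The largest bag has 5 vertices, giving width 4; this decomposition certifies tw(G) ≤ 4. On the other hand G contains the 5-clique {2, 3, 4, 8, 11}. A clique must lie in a single bag of any decomposition, so no decomposition can have width below 4. Hence tw(G) = 4 exactly.

4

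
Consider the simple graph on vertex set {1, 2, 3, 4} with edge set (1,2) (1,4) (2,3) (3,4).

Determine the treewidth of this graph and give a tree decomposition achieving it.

Every bag has size at most 3, so the width is 3 − 1 = 2 and tw(G) ≤ 2. The edges 1–4–3–2–1 form a cycle, so G is not a tree and its treewidth is at least 2. Combining the bounds, tw(G) = 2.

Treewidth 2.
One such decomposition:
Bags: B1 = {1, 3, 4}  B2 = {1, 2, 3}
Tree: B1–B2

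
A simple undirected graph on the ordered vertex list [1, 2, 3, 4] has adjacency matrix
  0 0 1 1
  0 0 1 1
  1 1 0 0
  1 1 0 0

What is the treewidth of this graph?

A width-2 tree decomposition is:
Bags: B1 = {1, 3, 4}  B2 = {2, 3, 4}
Tree: B1–B2
Every bag has size at most 3, so the width is 3 − 1 = 2 and tw(G) ≤ 2. The edges 4–1–3–2–4 form a cycle, so G is not a tree and its treewidth is at least 2. The upper and lower bounds meet at 2, so that is the treewidth.

2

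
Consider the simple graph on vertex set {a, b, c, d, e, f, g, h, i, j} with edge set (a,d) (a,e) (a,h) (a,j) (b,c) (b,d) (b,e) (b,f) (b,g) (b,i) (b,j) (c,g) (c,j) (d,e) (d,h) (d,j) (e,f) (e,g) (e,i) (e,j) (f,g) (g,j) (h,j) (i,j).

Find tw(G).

A width-3 tree decomposition is:
Bags: B1 = {b, d, e, j}  B2 = {b, e, g, j}  B3 = {b, c, g, j}  B4 = {a, d, e, j}  B5 = {a, d, h, j}  B6 = {b, e, f, g}  B7 = {b, e, i, j}
Tree: B1–B2, B2–B3, B1–B4, B4–B5, B2–B6, B1–B7
Every bag has size at most 4, so the width is 4 − 1 = 3 and tw(G) ≤ 3. For the lower bound, the 4 vertices {a, d, h, j} are pairwise adjacent, and any tree decomposition puts a clique entirely inside one bag — forcing width ≥ 3. Hence tw(G) = 3 exactly.

3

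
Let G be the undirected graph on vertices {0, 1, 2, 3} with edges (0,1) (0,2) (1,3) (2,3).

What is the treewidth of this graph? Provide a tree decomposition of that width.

Treewidth 2.
Bags: B1 = {0, 1, 3}  B2 = {0, 2, 3}
Tree: B1–B2

The largest bag has 3 vertices, giving width 2; this decomposition certifies tw(G) ≤ 2. Since 3–1–0–2–3 is a cycle in G, G is not acyclic. Forests are exactly the graphs of treewidth ≤ 1, so tw(G) ≥ 2. Hence tw(G) = 2 exactly.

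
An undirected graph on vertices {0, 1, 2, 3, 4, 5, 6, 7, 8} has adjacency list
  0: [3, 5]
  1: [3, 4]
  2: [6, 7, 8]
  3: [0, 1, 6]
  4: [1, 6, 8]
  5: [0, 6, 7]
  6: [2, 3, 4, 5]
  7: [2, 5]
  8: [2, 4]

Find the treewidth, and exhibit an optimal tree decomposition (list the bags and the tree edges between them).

Treewidth 3.
One optimal decomposition is:
Bags: B1 = {1, 2, 4, 8}  B2 = {1, 2, 4, 6}  B3 = {1, 2, 3, 6}  B4 = {2, 3, 6, 7}  B5 = {3, 5, 6, 7}  B6 = {0, 3, 5, 7}
Tree: B1–B2, B2–B3, B3–B4, B4–B5, B5–B6

The largest bag has 4 vertices, giving width 3; this decomposition certifies tw(G) ≤ 3. For the lower bound: the 4 vertex sets {1,4,8}, {2}, {6}, {0,3,5,7} are disjoint, each induces a connected subgraph, and every pair is joined by at least one edge of G. Contracting each set to a single vertex therefore yields K_{4} as a minor, and since treewidth is minor-monotone, tw(G) ≥ tw(K_{4}) = 3. Therefore the treewidth is 3.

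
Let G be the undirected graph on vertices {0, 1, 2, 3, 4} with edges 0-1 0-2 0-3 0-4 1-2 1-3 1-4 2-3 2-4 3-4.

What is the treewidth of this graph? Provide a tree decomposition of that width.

Treewidth 4.
One optimal decomposition is:
Bags: B1 = {0, 1, 2, 3, 4}
Tree: (single bag)

A single bag containing all 5 vertices is trivially a valid decomposition of width 4. Conversely, {0, 1, 2, 3, 4} is a clique of size 5, and the vertices of any clique must share a bag in every tree decomposition; so some bag has ≥ 5 vertices and tw(G) ≥ 4. The upper and lower bounds meet at 4, so that is the treewidth.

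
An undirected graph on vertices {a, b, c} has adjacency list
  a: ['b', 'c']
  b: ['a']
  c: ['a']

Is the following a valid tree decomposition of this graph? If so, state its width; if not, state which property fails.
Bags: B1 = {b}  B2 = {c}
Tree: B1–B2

A tree decomposition must satisfy three properties: every vertex lies in some bag; for every edge, both endpoints lie together in some bag; and for every vertex, the bags containing it form a connected subtree. Here vertex a appears in no bag, so the decomposition is invalid.

No — vertex a appears in no bag.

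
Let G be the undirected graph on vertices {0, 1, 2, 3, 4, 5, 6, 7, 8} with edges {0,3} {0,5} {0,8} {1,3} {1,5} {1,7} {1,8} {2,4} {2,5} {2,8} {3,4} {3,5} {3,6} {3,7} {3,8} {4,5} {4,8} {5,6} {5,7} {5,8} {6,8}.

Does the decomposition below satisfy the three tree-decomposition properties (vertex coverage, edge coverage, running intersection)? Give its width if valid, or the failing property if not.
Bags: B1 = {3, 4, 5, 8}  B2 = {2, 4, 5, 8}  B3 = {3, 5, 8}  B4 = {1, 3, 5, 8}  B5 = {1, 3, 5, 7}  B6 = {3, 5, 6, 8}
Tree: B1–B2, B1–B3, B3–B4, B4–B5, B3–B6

A tree decomposition must satisfy three properties: every vertex lies in some bag; for every edge, both endpoints lie together in some bag; and for every vertex, the bags containing it form a connected subtree. Here vertex 0 appears in no bag, so the decomposition is invalid.

No — vertex 0 appears in no bag.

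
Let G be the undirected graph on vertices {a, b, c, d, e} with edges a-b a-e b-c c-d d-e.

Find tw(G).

2

A width-2 tree decomposition is:
Bags: B1 = {a, d, e}  B2 = {a, b, d}  B3 = {b, c, d}
Tree: B1–B2, B2–B3
Every bag has size at most 3, so the width is 3 − 1 = 2 and tw(G) ≤ 2. The edges d–e–a–b–c–d form a cycle, so G is not a tree and its treewidth is at least 2. The upper and lower bounds meet at 2, so that is the treewidth.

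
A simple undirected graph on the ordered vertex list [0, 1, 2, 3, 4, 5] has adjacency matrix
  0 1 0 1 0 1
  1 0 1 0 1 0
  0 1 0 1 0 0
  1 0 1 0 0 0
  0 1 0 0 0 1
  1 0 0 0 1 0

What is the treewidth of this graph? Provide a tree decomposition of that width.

Treewidth 2.
Bags: B1 = {1, 2, 3}  B2 = {0, 1, 3}  B3 = {0, 1, 4}  B4 = {0, 4, 5}
Tree: B1–B2, B2–B3, B3–B4

Each bag holds 3 vertices, so the decomposition has width 2, which upper-bounds the treewidth. For the lower bound, G contains the cycle 2–3–0–1–2, so G is not a forest; only forests have treewidth ≤ 1, hence tw(G) ≥ 2. Hence tw(G) = 2 exactly.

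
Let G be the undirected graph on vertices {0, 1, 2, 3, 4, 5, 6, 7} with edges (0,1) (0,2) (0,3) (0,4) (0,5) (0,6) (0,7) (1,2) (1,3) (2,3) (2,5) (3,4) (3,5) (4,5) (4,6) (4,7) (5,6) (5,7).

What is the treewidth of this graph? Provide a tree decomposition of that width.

Treewidth 3.
One such decomposition:
Bags: B1 = {0, 4, 5, 6}  B2 = {0, 3, 4, 5}  B3 = {0, 2, 3, 5}  B4 = {0, 4, 5, 7}  B5 = {0, 1, 2, 3}
Tree: B1–B2, B2–B3, B1–B4, B3–B5

Each bag holds 4 vertices, so the decomposition has width 3, which upper-bounds the treewidth. Conversely, {0, 1, 2, 3} is a clique of size 4, and the vertices of any clique must share a bag in every tree decomposition; so some bag has ≥ 4 vertices and tw(G) ≥ 3. Therefore the treewidth is 3.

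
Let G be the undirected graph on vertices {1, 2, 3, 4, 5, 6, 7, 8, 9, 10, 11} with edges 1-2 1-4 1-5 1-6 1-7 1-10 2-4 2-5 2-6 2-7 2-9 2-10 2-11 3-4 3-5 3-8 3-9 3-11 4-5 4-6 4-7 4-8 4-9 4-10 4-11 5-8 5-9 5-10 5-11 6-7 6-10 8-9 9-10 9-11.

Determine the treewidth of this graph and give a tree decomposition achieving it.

Treewidth 4.
One optimal decomposition is:
Bags: B1 = {2, 4, 5, 9, 11}  B2 = {2, 4, 5, 9, 10}  B3 = {1, 2, 4, 5, 10}  B4 = {3, 4, 5, 9, 11}  B5 = {1, 2, 4, 6, 10}  B6 = {1, 2, 4, 6, 7}  B7 = {3, 4, 5, 8, 9}
Tree: B1–B2, B2–B3, B1–B4, B3–B5, B5–B6, B4–B7

Each bag holds 5 vertices, so the decomposition has width 4, which upper-bounds the treewidth. On the other hand G contains the 5-clique {3, 4, 5, 8, 9}. A clique must lie in a single bag of any decomposition, so no decomposition can have width below 4. Combining the bounds, tw(G) = 4.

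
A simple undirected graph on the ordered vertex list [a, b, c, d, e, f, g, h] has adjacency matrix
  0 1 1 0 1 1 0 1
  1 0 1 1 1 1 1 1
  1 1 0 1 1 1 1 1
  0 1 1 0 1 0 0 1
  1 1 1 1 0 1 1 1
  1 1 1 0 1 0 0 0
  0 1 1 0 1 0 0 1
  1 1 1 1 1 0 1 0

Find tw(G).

A width-4 tree decomposition is:
Bags: B1 = {b, c, d, e, h}  B2 = {b, c, e, g, h}  B3 = {a, b, c, e, h}  B4 = {a, b, c, e, f}
Tree: B1–B2, B2–B3, B3–B4
Each bag holds 5 vertices, so the decomposition has width 4, which upper-bounds the treewidth. Conversely, {b, c, d, e, h} is a clique of size 5, and the vertices of any clique must share a bag in every tree decomposition; so some bag has ≥ 5 vertices and tw(G) ≥ 4. Therefore the treewidth is 4.

4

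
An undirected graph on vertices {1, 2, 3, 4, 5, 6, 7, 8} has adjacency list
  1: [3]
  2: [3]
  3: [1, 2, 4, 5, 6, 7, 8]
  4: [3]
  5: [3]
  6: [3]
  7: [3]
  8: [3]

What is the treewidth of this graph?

1

A width-1 tree decomposition is:
Bags: B1 = {2, 3}  B2 = {3, 6}  B3 = {3, 7}  B4 = {3, 8}  B5 = {1, 3}  B6 = {3, 5}  B7 = {3, 4}
Tree: B1–B2, B1–B3, B1–B4, B1–B5, B2–B6, B2–B7
Every bag has size at most 2, so the width is 2 − 1 = 1 and tw(G) ≤ 1. Any graph with an edge has treewidth ≥ 1, and G has the edge 2–3. The upper and lower bounds meet at 1, so that is the treewidth.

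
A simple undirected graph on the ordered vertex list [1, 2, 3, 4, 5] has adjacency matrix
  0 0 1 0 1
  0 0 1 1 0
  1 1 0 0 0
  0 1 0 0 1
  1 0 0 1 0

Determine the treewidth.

A width-2 tree decomposition is:
Bags: B1 = {1, 3, 5}  B2 = {2, 3, 5}  B3 = {2, 4, 5}
Tree: B1–B2, B2–B3
Each bag holds 3 vertices, so the decomposition has width 2, which upper-bounds the treewidth. The edges 5–1–3–2–4–5 form a cycle, so G is not a tree and its treewidth is at least 2. Therefore the treewidth is 2.

2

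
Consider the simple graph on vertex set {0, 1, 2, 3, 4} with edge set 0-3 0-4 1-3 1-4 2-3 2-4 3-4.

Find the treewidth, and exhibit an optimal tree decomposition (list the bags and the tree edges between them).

Every bag has size at most 3, so the width is 3 − 1 = 2 and tw(G) ≤ 2. For the lower bound, the 3 vertices {0, 3, 4} are pairwise adjacent, and any tree decomposition puts a clique entirely inside one bag — forcing width ≥ 2. The upper and lower bounds meet at 2, so that is the treewidth.

Treewidth 2.
Bags: B1 = {2, 3, 4}  B2 = {0, 3, 4}  B3 = {1, 3, 4}
Tree: B1–B2, B1–B3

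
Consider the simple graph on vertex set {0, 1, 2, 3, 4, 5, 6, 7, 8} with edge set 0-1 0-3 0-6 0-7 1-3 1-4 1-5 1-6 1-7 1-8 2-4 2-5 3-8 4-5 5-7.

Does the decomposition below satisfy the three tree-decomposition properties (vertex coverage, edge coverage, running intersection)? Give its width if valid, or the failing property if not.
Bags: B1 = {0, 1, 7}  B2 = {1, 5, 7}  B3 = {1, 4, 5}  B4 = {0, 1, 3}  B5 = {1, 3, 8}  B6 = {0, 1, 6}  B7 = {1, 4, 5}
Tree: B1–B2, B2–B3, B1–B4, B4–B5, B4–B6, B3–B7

A tree decomposition must satisfy three properties: every vertex lies in some bag; for every edge, both endpoints lie together in some bag; and for every vertex, the bags containing it form a connected subtree. Here vertex 2 appears in no bag, so the decomposition is invalid.

No — vertex 2 appears in no bag.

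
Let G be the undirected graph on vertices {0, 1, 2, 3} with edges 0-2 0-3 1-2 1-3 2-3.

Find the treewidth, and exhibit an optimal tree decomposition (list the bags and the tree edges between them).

Each bag holds 3 vertices, so the decomposition has width 2, which upper-bounds the treewidth. On the other hand G contains the 3-clique {0, 2, 3}. A clique must lie in a single bag of any decomposition, so no decomposition can have width below 2. Hence tw(G) = 2 exactly.

Treewidth 2.
One such decomposition:
Bags: B1 = {1, 2, 3}  B2 = {0, 2, 3}
Tree: B1–B2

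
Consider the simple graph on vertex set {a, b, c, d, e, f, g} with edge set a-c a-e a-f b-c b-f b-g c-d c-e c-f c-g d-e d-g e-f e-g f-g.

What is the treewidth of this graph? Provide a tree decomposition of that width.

Each bag holds 4 vertices, so the decomposition has width 3, which upper-bounds the treewidth. Conversely, {c, d, e, g} is a clique of size 4, and the vertices of any clique must share a bag in every tree decomposition; so some bag has ≥ 4 vertices and tw(G) ≥ 3. Therefore the treewidth is 3.

Treewidth 3.
One such decomposition:
Bags: B1 = {c, e, f, g}  B2 = {c, d, e, g}  B3 = {b, c, f, g}  B4 = {a, c, e, f}
Tree: B1–B2, B1–B3, B1–B4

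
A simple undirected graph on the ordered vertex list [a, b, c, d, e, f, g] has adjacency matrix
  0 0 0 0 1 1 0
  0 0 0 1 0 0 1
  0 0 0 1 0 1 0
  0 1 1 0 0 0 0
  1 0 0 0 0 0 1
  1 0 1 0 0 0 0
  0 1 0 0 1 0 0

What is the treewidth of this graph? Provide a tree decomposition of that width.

Treewidth 2.
Bags: B1 = {b, c, d}  B2 = {b, c, g}  B3 = {c, e, g}  B4 = {a, c, e}  B5 = {a, c, f}
Tree: B1–B2, B2–B3, B3–B4, B4–B5

Each bag holds 3 vertices, so the decomposition has width 2, which upper-bounds the treewidth. The edges c–d–b–g–e–a–f–c form a cycle, so G is not a tree and its treewidth is at least 2. The upper and lower bounds meet at 2, so that is the treewidth.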